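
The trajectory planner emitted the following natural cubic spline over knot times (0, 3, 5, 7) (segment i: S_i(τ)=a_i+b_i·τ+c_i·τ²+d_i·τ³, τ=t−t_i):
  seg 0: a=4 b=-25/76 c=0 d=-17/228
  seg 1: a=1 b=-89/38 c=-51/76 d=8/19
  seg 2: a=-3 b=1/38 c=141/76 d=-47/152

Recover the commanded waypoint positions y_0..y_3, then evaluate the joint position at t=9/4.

y_0 = S_0(0) = a_0 = 4
y_1 = S_1(0) = a_1 = 1
y_2 = S_2(0) = a_2 = -3
y_3 = S_2(2) = 2
t_q=9/4 is in segment 0 (τ=9/4); S_0(τ)=11725/4864

y_0=4 y_1=1 y_2=-3 y_3=2
S(9/4) = 11725/4864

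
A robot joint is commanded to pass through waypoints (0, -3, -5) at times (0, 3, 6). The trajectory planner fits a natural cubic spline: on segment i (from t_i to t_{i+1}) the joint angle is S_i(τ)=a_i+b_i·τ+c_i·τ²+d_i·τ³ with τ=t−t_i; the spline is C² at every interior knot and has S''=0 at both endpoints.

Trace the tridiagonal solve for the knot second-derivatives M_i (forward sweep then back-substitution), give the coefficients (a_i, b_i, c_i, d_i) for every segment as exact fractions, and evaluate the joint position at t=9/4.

  seg 0: a=0 b=-13/12 c=0 d=1/108
  seg 1: a=-3 b=-5/6 c=1/12 d=-1/108
S(9/4) = -597/256

Δ: Δ0=-1, Δ1=-2/3
row 1: diag=12, rhs=2; c'=1/4, d'=1/6
back: M1=1/6
M: M0=0, M1=1/6, M2=0
seg 0: a=0, c=M0/2=0, d=(M1−M0)/(6·3)=1/108, b=Δ0−h0·(2M0+M1)/6=-13/12
seg 1: a=-3, c=M1/2=1/12, d=(M2−M1)/(6·3)=-1/108, b=Δ1−h1·(2M1+M2)/6=-5/6
t_q=9/4 → seg 0, τ=9/4; S=0+-13/12·τ+0·τ²+1/108·τ³=-597/256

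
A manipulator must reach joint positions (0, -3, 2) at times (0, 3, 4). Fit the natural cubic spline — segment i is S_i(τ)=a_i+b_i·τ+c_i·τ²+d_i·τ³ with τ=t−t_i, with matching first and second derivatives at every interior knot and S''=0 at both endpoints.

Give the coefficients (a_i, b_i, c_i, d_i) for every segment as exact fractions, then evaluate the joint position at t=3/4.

  seg 0: a=0 b=-13/4 c=0 d=1/4
  seg 1: a=-3 b=7/2 c=9/4 d=-3/4
S(3/4) = -597/256

Δ: Δ0=-1, Δ1=5
row 1: diag=8, rhs=36; c'=1/8, d'=9/2
back: M1=9/2
M: M0=0, M1=9/2, M2=0
seg 0: a=0, c=M0/2=0, d=(M1−M0)/(6·3)=1/4, b=Δ0−h0·(2M0+M1)/6=-13/4
seg 1: a=-3, c=M1/2=9/4, d=(M2−M1)/(6·1)=-3/4, b=Δ1−h1·(2M1+M2)/6=7/2
t_q=3/4 → seg 0, τ=3/4; S=0+-13/4·τ+0·τ²+1/4·τ³=-597/256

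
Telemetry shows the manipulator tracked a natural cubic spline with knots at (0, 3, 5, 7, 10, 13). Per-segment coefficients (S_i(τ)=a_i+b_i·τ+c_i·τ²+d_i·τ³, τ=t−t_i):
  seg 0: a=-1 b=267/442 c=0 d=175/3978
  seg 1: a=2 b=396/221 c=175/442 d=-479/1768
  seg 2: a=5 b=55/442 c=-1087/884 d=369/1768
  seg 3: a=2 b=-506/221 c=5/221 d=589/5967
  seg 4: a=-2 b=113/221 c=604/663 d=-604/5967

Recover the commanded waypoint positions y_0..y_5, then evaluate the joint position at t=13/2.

y_0=-1 y_1=2 y_2=5 y_3=2 y_4=-2 y_5=5
S(13/2) = 44191/14144

y_0 = S_0(0) = a_0 = -1
y_1 = S_1(0) = a_1 = 2
y_2 = S_2(0) = a_2 = 5
y_3 = S_3(0) = a_3 = 2
y_4 = S_4(0) = a_4 = -2
y_5 = S_4(3) = 5
t_q=13/2 is in segment 2 (τ=3/2); S_2(τ)=44191/14144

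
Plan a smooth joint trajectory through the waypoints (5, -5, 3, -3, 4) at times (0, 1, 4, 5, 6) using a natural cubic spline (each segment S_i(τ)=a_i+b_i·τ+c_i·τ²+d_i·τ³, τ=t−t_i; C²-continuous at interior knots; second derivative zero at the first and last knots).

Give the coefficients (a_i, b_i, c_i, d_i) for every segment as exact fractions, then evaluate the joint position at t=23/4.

  seg 0: a=5 b=-7967/636 c=0 d=1607/636
  seg 1: a=-5 b=-1573/318 c=1607/212 d=-1069/636
  seg 2: a=3 b=-3083/636 c=-400/53 d=4067/636
  seg 3: a=-3 b=-241/318 c=2467/212 d=-2467/636
S(23/4) = 18193/13568

Δ: Δ0=-10, Δ1=8/3, Δ2=-6, Δ3=7
row 1: diag=8, rhs=76; c'=3/8, d'=19/2
row 2: denom=8−3·3/8=55/8; d'=(-52−3·19/2)/(55/8)=-644/55
row 3: denom=4−1·8/55=212/55; d'=(78−1·-644/55)/(212/55)=2467/106
back: M3=2467/106
back: M2=-644/55−8/55·2467/106=-800/53
back: M1=19/2−3/8·-800/53=1607/106
M: M0=0, M1=1607/106, M2=-800/53, M3=2467/106, M4=0
seg 0: a=5, c=M0/2=0, d=(M1−M0)/(6·1)=1607/636, b=Δ0−h0·(2M0+M1)/6=-7967/636
seg 1: a=-5, c=M1/2=1607/212, d=(M2−M1)/(6·3)=-1069/636, b=Δ1−h1·(2M1+M2)/6=-1573/318
seg 2: a=3, c=M2/2=-400/53, d=(M3−M2)/(6·1)=4067/636, b=Δ2−h2·(2M2+M3)/6=-3083/636
seg 3: a=-3, c=M3/2=2467/212, d=(M4−M3)/(6·1)=-2467/636, b=Δ3−h3·(2M3+M4)/6=-241/318
t_q=23/4 → seg 3, τ=3/4; S=-3+-241/318·τ+2467/212·τ²+-2467/636·τ³=18193/13568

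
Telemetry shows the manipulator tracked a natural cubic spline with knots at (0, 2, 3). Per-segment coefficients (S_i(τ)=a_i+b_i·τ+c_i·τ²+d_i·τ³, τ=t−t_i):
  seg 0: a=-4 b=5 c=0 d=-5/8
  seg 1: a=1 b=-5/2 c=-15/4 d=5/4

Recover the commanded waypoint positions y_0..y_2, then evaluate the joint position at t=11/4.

y_0 = S_0(0) = a_0 = -4
y_1 = S_1(0) = a_1 = 1
y_2 = S_1(1) = -4
t_q=11/4 is in segment 1 (τ=3/4); S_1(τ)=-629/256

y_0=-4 y_1=1 y_2=-4
S(11/4) = -629/256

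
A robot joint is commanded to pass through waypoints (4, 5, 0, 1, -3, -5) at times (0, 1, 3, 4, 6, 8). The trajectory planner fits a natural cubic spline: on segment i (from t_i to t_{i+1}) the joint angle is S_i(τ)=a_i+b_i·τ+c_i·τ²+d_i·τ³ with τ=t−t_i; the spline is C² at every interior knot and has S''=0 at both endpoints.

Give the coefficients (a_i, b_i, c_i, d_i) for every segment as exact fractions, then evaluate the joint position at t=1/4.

  seg 0: a=4 b=327/170 c=0 d=-157/170
  seg 1: a=5 b=-72/85 c=-471/170 d=661/680
  seg 2: a=0 b=-9/34 c=1041/340 d=-611/340
  seg 3: a=1 b=159/340 c=-198/85 d=149/272
  seg 4: a=-3 b=-387/170 c=651/680 d=-217/1360
S(1/4) = 9719/2176

Δ: Δ0=1, Δ1=-5/2, Δ2=1, Δ3=-2, Δ4=-1
row 1: diag=6, rhs=-21; c'=1/3, d'=-7/2
row 2: denom=6−2·1/3=16/3; d'=(21−2·-7/2)/(16/3)=21/4
row 3: denom=6−1·3/16=93/16; d'=(-18−1·21/4)/(93/16)=-4
row 4: denom=8−2·32/93=680/93; d'=(6−2·-4)/(680/93)=651/340
back: M4=651/340
back: M3=-4−32/93·651/340=-396/85
back: M2=21/4−3/16·-396/85=1041/170
back: M1=-7/2−1/3·1041/170=-471/85
M: M0=0, M1=-471/85, M2=1041/170, M3=-396/85, M4=651/340, M5=0
seg 0: a=4, c=M0/2=0, d=(M1−M0)/(6·1)=-157/170, b=Δ0−h0·(2M0+M1)/6=327/170
seg 1: a=5, c=M1/2=-471/170, d=(M2−M1)/(6·2)=661/680, b=Δ1−h1·(2M1+M2)/6=-72/85
seg 2: a=0, c=M2/2=1041/340, d=(M3−M2)/(6·1)=-611/340, b=Δ2−h2·(2M2+M3)/6=-9/34
seg 3: a=1, c=M3/2=-198/85, d=(M4−M3)/(6·2)=149/272, b=Δ3−h3·(2M3+M4)/6=159/340
seg 4: a=-3, c=M4/2=651/680, d=(M5−M4)/(6·2)=-217/1360, b=Δ4−h4·(2M4+M5)/6=-387/170
t_q=1/4 → seg 0, τ=1/4; S=4+327/170·τ+0·τ²+-157/170·τ³=9719/2176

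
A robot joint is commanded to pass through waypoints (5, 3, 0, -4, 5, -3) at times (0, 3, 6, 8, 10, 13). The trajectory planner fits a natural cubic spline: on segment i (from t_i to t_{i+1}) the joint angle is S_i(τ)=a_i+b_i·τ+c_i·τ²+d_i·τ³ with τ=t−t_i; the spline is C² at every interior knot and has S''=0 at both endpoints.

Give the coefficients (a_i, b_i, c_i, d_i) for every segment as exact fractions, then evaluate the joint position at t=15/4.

Δ: Δ0=-2/3, Δ1=-1, Δ2=-2, Δ3=9/2, Δ4=-8/3
row 1: diag=12, rhs=-2; c'=1/4, d'=-1/6
row 2: denom=10−3·1/4=37/4; d'=(-6−3·-1/6)/(37/4)=-22/37
row 3: denom=8−2·8/37=280/37; d'=(39−2·-22/37)/(280/37)=1487/280
row 4: denom=10−2·37/140=663/70; d'=(-43−2·1487/280)/(663/70)=-7507/1326
back: M4=-7507/1326
back: M3=1487/280−37/140·-7507/1326=4513/663
back: M2=-22/37−8/37·4513/663=-1370/663
back: M1=-1/6−1/4·-1370/663=232/663
M: M0=0, M1=232/663, M2=-1370/663, M3=4513/663, M4=-7507/1326, M5=0
seg 0: a=5, c=M0/2=0, d=(M1−M0)/(6·3)=116/5967, b=Δ0−h0·(2M0+M1)/6=-186/221
seg 1: a=3, c=M1/2=116/663, d=(M2−M1)/(6·3)=-89/663, b=Δ1−h1·(2M1+M2)/6=-70/221
seg 2: a=0, c=M2/2=-685/663, d=(M3−M2)/(6·2)=1961/2652, b=Δ2−h2·(2M2+M3)/6=-639/221
seg 3: a=-4, c=M3/2=4513/1326, d=(M4−M3)/(6·2)=-1837/1768, b=Δ3−h3·(2M3+M4)/6=1226/663
seg 4: a=5, c=M4/2=-7507/2652, d=(M5−M4)/(6·3)=7507/23868, b=Δ4−h4·(2M4+M5)/6=3971/1326
t_q=15/4 → seg 1, τ=3/4; S=3+-70/221·τ+116/663·τ²+-89/663·τ³=3051/1088

  seg 0: a=5 b=-186/221 c=0 d=116/5967
  seg 1: a=3 b=-70/221 c=116/663 d=-89/663
  seg 2: a=0 b=-639/221 c=-685/663 d=1961/2652
  seg 3: a=-4 b=1226/663 c=4513/1326 d=-1837/1768
  seg 4: a=5 b=3971/1326 c=-7507/2652 d=7507/23868
S(15/4) = 3051/1088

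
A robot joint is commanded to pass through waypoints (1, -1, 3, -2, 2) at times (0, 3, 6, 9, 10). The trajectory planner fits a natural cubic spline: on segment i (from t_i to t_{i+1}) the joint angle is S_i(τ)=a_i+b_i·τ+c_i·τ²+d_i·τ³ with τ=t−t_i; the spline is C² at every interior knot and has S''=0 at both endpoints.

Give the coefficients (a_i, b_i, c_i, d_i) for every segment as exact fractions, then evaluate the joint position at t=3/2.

Δ: Δ0=-2/3, Δ1=4/3, Δ2=-5/3, Δ3=4
row 1: diag=12, rhs=12; c'=1/4, d'=1
row 2: denom=12−3·1/4=45/4; d'=(-18−3·1)/(45/4)=-28/15
row 3: denom=8−3·4/15=36/5; d'=(34−3·-28/15)/(36/5)=11/2
back: M3=11/2
back: M2=-28/15−4/15·11/2=-10/3
back: M1=1−1/4·-10/3=11/6
M: M0=0, M1=11/6, M2=-10/3, M3=11/2, M4=0
seg 0: a=1, c=M0/2=0, d=(M1−M0)/(6·3)=11/108, b=Δ0−h0·(2M0+M1)/6=-19/12
seg 1: a=-1, c=M1/2=11/12, d=(M2−M1)/(6·3)=-31/108, b=Δ1−h1·(2M1+M2)/6=7/6
seg 2: a=3, c=M2/2=-5/3, d=(M3−M2)/(6·3)=53/108, b=Δ2−h2·(2M2+M3)/6=-13/12
seg 3: a=-2, c=M3/2=11/4, d=(M4−M3)/(6·1)=-11/12, b=Δ3−h3·(2M3+M4)/6=13/6
t_q=3/2 → seg 0, τ=3/2; S=1+-19/12·τ+0·τ²+11/108·τ³=-33/32

  seg 0: a=1 b=-19/12 c=0 d=11/108
  seg 1: a=-1 b=7/6 c=11/12 d=-31/108
  seg 2: a=3 b=-13/12 c=-5/3 d=53/108
  seg 3: a=-2 b=13/6 c=11/4 d=-11/12
S(3/2) = -33/32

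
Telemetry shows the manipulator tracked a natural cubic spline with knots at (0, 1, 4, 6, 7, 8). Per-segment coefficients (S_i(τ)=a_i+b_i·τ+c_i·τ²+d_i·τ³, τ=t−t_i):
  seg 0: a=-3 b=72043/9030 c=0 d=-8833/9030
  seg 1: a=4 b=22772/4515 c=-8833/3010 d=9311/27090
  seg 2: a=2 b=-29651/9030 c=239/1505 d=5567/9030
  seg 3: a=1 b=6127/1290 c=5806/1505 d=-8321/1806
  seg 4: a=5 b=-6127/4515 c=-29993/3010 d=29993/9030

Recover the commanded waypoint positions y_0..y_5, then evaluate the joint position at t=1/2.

y_0 = S_0(0) = a_0 = -3
y_1 = S_1(0) = a_1 = 4
y_2 = S_2(0) = a_2 = 2
y_3 = S_3(0) = a_3 = 1
y_4 = S_4(0) = a_4 = 5
y_5 = S_4(1) = -3
t_q=1/2 is in segment 0 (τ=1/2); S_0(τ)=20873/24080

y_0=-3 y_1=4 y_2=2 y_3=1 y_4=5 y_5=-3
S(1/2) = 20873/24080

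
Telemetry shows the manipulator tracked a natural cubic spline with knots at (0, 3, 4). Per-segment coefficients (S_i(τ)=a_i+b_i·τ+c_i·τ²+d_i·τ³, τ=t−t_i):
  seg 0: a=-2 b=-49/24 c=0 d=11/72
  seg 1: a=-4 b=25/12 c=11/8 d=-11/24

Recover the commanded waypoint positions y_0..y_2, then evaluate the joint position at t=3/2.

y_0=-2 y_1=-4 y_2=-1
S(3/2) = -291/64

y_0 = S_0(0) = a_0 = -2
y_1 = S_1(0) = a_1 = -4
y_2 = S_1(1) = -1
t_q=3/2 is in segment 0 (τ=3/2); S_0(τ)=-291/64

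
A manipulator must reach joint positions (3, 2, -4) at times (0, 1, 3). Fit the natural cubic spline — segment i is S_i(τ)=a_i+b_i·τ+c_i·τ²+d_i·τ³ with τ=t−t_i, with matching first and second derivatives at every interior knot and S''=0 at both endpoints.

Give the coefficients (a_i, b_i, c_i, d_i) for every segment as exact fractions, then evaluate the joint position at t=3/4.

  seg 0: a=3 b=-2/3 c=0 d=-1/3
  seg 1: a=2 b=-5/3 c=-1 d=1/6
S(3/4) = 151/64

Δ: Δ0=-1, Δ1=-3
row 1: diag=6, rhs=-12; c'=1/3, d'=-2
back: M1=-2
M: M0=0, M1=-2, M2=0
seg 0: a=3, c=M0/2=0, d=(M1−M0)/(6·1)=-1/3, b=Δ0−h0·(2M0+M1)/6=-2/3
seg 1: a=2, c=M1/2=-1, d=(M2−M1)/(6·2)=1/6, b=Δ1−h1·(2M1+M2)/6=-5/3
t_q=3/4 → seg 0, τ=3/4; S=3+-2/3·τ+0·τ²+-1/3·τ³=151/64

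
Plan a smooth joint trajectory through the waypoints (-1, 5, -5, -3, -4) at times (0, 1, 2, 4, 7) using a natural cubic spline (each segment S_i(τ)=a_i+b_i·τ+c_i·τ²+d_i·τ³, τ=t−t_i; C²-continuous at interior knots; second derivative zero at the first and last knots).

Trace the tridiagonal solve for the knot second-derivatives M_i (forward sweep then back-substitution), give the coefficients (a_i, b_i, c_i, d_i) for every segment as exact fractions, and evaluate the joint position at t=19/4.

Δ: Δ0=6, Δ1=-10, Δ2=1, Δ3=-1/3
row 1: diag=4, rhs=-96; c'=1/4, d'=-24
row 2: denom=6−1·1/4=23/4; d'=(66−1·-24)/(23/4)=360/23
row 3: denom=10−2·8/23=214/23; d'=(-8−2·360/23)/(214/23)=-452/107
back: M3=-452/107
back: M2=360/23−8/23·-452/107=1832/107
back: M1=-24−1/4·1832/107=-3026/107
M: M0=0, M1=-3026/107, M2=1832/107, M3=-452/107, M4=0
seg 0: a=-1, c=M0/2=0, d=(M1−M0)/(6·1)=-1513/321, b=Δ0−h0·(2M0+M1)/6=3439/321
seg 1: a=5, c=M1/2=-1513/107, d=(M2−M1)/(6·1)=2429/321, b=Δ1−h1·(2M1+M2)/6=-1100/321
seg 2: a=-5, c=M2/2=916/107, d=(M3−M2)/(6·2)=-571/321, b=Δ2−h2·(2M2+M3)/6=-2891/321
seg 3: a=-3, c=M3/2=-226/107, d=(M4−M3)/(6·3)=226/963, b=Δ3−h3·(2M3+M4)/6=1249/321
t_q=19/4 → seg 3, τ=3/4; S=-3+1249/321·τ+-226/107·τ²+226/963·τ³=-4009/3424

  seg 0: a=-1 b=3439/321 c=0 d=-1513/321
  seg 1: a=5 b=-1100/321 c=-1513/107 d=2429/321
  seg 2: a=-5 b=-2891/321 c=916/107 d=-571/321
  seg 3: a=-3 b=1249/321 c=-226/107 d=226/963
S(19/4) = -4009/3424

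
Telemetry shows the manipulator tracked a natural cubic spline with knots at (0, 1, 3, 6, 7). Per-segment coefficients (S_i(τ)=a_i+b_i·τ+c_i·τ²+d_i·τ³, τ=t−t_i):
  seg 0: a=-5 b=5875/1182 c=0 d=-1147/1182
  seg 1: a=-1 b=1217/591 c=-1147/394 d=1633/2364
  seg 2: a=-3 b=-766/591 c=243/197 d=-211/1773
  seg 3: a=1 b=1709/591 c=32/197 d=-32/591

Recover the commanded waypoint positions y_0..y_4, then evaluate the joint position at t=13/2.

y_0=-5 y_1=-1 y_2=-3 y_3=1 y_4=4
S(13/2) = 977/394

y_0 = S_0(0) = a_0 = -5
y_1 = S_1(0) = a_1 = -1
y_2 = S_2(0) = a_2 = -3
y_3 = S_3(0) = a_3 = 1
y_4 = S_3(1) = 4
t_q=13/2 is in segment 3 (τ=1/2); S_3(τ)=977/394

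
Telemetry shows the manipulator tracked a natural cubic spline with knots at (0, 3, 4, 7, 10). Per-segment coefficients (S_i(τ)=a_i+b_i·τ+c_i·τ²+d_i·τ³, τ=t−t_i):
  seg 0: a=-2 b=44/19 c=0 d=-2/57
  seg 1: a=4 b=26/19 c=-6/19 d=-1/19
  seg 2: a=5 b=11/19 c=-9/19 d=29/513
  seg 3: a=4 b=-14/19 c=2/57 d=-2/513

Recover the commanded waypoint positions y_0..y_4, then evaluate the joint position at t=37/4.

y_0 = S_0(0) = a_0 = -2
y_1 = S_1(0) = a_1 = 4
y_2 = S_2(0) = a_2 = 5
y_3 = S_3(0) = a_3 = 4
y_4 = S_3(3) = 2
t_q=37/4 is in segment 3 (τ=9/4); S_3(τ)=1505/608

y_0=-2 y_1=4 y_2=5 y_3=4 y_4=2
S(37/4) = 1505/608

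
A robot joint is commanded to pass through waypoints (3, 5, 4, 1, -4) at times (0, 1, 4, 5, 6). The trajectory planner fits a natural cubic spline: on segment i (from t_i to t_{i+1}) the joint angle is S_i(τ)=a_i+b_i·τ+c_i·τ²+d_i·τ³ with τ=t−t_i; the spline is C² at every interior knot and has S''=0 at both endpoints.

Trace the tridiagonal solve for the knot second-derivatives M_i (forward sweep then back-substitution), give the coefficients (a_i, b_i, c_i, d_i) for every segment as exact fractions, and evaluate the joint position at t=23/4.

  seg 0: a=3 b=1411/636 c=0 d=-139/636
  seg 1: a=5 b=497/318 c=-139/212 d=5/636
  seg 2: a=4 b=-1373/636 c=-31/53 d=-163/636
  seg 3: a=1 b=-1303/318 c=-287/212 d=287/636
S(23/4) = -35877/13568

Δ: Δ0=2, Δ1=-1/3, Δ2=-3, Δ3=-5
row 1: diag=8, rhs=-14; c'=3/8, d'=-7/4
row 2: denom=8−3·3/8=55/8; d'=(-16−3·-7/4)/(55/8)=-86/55
row 3: denom=4−1·8/55=212/55; d'=(-12−1·-86/55)/(212/55)=-287/106
back: M3=-287/106
back: M2=-86/55−8/55·-287/106=-62/53
back: M1=-7/4−3/8·-62/53=-139/106
M: M0=0, M1=-139/106, M2=-62/53, M3=-287/106, M4=0
seg 0: a=3, c=M0/2=0, d=(M1−M0)/(6·1)=-139/636, b=Δ0−h0·(2M0+M1)/6=1411/636
seg 1: a=5, c=M1/2=-139/212, d=(M2−M1)/(6·3)=5/636, b=Δ1−h1·(2M1+M2)/6=497/318
seg 2: a=4, c=M2/2=-31/53, d=(M3−M2)/(6·1)=-163/636, b=Δ2−h2·(2M2+M3)/6=-1373/636
seg 3: a=1, c=M3/2=-287/212, d=(M4−M3)/(6·1)=287/636, b=Δ3−h3·(2M3+M4)/6=-1303/318
t_q=23/4 → seg 3, τ=3/4; S=1+-1303/318·τ+-287/212·τ²+287/636·τ³=-35877/13568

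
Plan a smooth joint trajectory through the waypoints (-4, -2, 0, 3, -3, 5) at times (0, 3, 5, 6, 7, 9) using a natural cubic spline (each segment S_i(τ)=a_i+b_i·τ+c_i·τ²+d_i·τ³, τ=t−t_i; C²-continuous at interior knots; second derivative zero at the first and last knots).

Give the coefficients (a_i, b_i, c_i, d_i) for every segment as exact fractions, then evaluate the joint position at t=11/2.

Δ: Δ0=2/3, Δ1=1, Δ2=3, Δ3=-6, Δ4=4
row 1: diag=10, rhs=2; c'=1/5, d'=1/5
row 2: denom=6−2·1/5=28/5; d'=(12−2·1/5)/(28/5)=29/14
row 3: denom=4−1·5/28=107/28; d'=(-54−1·29/14)/(107/28)=-1570/107
row 4: denom=6−1·28/107=614/107; d'=(60−1·-1570/107)/(614/107)=3995/307
back: M4=3995/307
back: M3=-1570/107−28/107·3995/307=-5550/307
back: M2=29/14−5/28·-5550/307=1627/307
back: M1=1/5−1/5·1627/307=-264/307
M: M0=0, M1=-264/307, M2=1627/307, M3=-5550/307, M4=3995/307, M5=0
seg 0: a=-4, c=M0/2=0, d=(M1−M0)/(6·3)=-44/921, b=Δ0−h0·(2M0+M1)/6=1010/921
seg 1: a=-2, c=M1/2=-132/307, d=(M2−M1)/(6·2)=1891/3684, b=Δ1−h1·(2M1+M2)/6=-178/921
seg 2: a=0, c=M2/2=1627/614, d=(M3−M2)/(6·1)=-7177/1842, b=Δ2−h2·(2M2+M3)/6=3911/921
seg 3: a=3, c=M3/2=-2775/307, d=(M4−M3)/(6·1)=9545/1842, b=Δ3−h3·(2M3+M4)/6=-3947/1842
seg 4: a=-3, c=M4/2=3995/614, d=(M5−M4)/(6·2)=-3995/3684, b=Δ4−h4·(2M4+M5)/6=-4306/921
t_q=11/2 → seg 2, τ=1/2; S=0+3911/921·τ+1627/614·τ²+-7177/1842·τ³=11291/4912

  seg 0: a=-4 b=1010/921 c=0 d=-44/921
  seg 1: a=-2 b=-178/921 c=-132/307 d=1891/3684
  seg 2: a=0 b=3911/921 c=1627/614 d=-7177/1842
  seg 3: a=3 b=-3947/1842 c=-2775/307 d=9545/1842
  seg 4: a=-3 b=-4306/921 c=3995/614 d=-3995/3684
S(11/2) = 11291/4912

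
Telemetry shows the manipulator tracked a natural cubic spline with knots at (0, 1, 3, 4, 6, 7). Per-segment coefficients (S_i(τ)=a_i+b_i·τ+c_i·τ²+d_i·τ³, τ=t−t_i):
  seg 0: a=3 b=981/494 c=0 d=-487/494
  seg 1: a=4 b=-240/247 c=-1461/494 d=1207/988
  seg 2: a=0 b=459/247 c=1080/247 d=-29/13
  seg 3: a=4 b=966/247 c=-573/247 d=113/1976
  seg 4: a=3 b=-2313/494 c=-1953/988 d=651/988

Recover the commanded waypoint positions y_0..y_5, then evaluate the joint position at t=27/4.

y_0 = S_0(0) = a_0 = 3
y_1 = S_1(0) = a_1 = 4
y_2 = S_2(0) = a_2 = 0
y_3 = S_3(0) = a_3 = 4
y_4 = S_4(0) = a_4 = 3
y_5 = S_4(1) = -3
t_q=27/4 is in segment 4 (τ=3/4); S_4(τ)=-85083/63232

y_0=3 y_1=4 y_2=0 y_3=4 y_4=3 y_5=-3
S(27/4) = -85083/63232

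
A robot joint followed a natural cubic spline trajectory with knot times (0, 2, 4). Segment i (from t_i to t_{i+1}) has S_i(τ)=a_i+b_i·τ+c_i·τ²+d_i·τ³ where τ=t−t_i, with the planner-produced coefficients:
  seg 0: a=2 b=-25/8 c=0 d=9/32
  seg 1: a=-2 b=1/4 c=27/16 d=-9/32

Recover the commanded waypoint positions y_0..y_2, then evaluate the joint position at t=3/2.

y_0 = S_0(0) = a_0 = 2
y_1 = S_1(0) = a_1 = -2
y_2 = S_1(2) = 3
t_q=3/2 is in segment 0 (τ=3/2); S_0(τ)=-445/256

y_0=2 y_1=-2 y_2=3
S(3/2) = -445/256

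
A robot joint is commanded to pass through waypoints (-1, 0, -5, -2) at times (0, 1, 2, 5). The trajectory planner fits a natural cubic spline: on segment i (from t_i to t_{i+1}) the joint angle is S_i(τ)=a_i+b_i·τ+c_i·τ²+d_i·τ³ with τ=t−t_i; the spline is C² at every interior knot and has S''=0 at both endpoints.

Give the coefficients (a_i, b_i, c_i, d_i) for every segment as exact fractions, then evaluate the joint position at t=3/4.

Δ: Δ0=1, Δ1=-5, Δ2=1
row 1: diag=4, rhs=-36; c'=1/4, d'=-9
row 2: denom=8−1·1/4=31/4; d'=(36−1·-9)/(31/4)=180/31
back: M2=180/31
back: M1=-9−1/4·180/31=-324/31
M: M0=0, M1=-324/31, M2=180/31, M3=0
seg 0: a=-1, c=M0/2=0, d=(M1−M0)/(6·1)=-54/31, b=Δ0−h0·(2M0+M1)/6=85/31
seg 1: a=0, c=M1/2=-162/31, d=(M2−M1)/(6·1)=84/31, b=Δ1−h1·(2M1+M2)/6=-77/31
seg 2: a=-5, c=M2/2=90/31, d=(M3−M2)/(6·3)=-10/31, b=Δ2−h2·(2M2+M3)/6=-149/31
t_q=3/4 → seg 0, τ=3/4; S=-1+85/31·τ+0·τ²+-54/31·τ³=319/992

  seg 0: a=-1 b=85/31 c=0 d=-54/31
  seg 1: a=0 b=-77/31 c=-162/31 d=84/31
  seg 2: a=-5 b=-149/31 c=90/31 d=-10/31
S(3/4) = 319/992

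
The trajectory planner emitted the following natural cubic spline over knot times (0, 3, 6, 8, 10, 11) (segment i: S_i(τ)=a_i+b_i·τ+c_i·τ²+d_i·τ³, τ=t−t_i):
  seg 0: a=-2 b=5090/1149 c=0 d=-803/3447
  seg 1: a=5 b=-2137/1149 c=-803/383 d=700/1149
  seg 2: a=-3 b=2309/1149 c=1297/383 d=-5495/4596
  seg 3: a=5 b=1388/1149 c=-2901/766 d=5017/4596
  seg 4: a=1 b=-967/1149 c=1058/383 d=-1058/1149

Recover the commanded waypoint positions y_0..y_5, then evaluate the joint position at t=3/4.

y_0=-2 y_1=5 y_2=-3 y_3=5 y_4=1 y_5=2
S(3/4) = 30007/24512

y_0 = S_0(0) = a_0 = -2
y_1 = S_1(0) = a_1 = 5
y_2 = S_2(0) = a_2 = -3
y_3 = S_3(0) = a_3 = 5
y_4 = S_4(0) = a_4 = 1
y_5 = S_4(1) = 2
t_q=3/4 is in segment 0 (τ=3/4); S_0(τ)=30007/24512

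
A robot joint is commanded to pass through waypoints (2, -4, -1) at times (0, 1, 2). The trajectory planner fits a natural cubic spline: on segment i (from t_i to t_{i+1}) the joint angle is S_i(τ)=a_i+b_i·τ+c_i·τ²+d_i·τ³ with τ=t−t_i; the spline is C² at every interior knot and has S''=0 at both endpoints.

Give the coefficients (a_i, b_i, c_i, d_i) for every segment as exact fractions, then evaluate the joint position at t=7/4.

  seg 0: a=2 b=-33/4 c=0 d=9/4
  seg 1: a=-4 b=-3/2 c=27/4 d=-9/4
S(7/4) = -583/256

Δ: Δ0=-6, Δ1=3
row 1: diag=4, rhs=54; c'=1/4, d'=27/2
back: M1=27/2
M: M0=0, M1=27/2, M2=0
seg 0: a=2, c=M0/2=0, d=(M1−M0)/(6·1)=9/4, b=Δ0−h0·(2M0+M1)/6=-33/4
seg 1: a=-4, c=M1/2=27/4, d=(M2−M1)/(6·1)=-9/4, b=Δ1−h1·(2M1+M2)/6=-3/2
t_q=7/4 → seg 1, τ=3/4; S=-4+-3/2·τ+27/4·τ²+-9/4·τ³=-583/256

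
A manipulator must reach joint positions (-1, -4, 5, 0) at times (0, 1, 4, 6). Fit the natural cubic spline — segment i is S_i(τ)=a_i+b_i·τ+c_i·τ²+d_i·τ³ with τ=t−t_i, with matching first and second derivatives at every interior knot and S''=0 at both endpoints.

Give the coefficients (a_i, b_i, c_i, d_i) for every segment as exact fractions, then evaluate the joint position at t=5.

  seg 0: a=-1 b=-579/142 c=0 d=153/142
  seg 1: a=-4 b=-60/71 c=459/142 d=-277/426
  seg 2: a=5 b=141/142 c=-186/71 d=31/71
S(5) = 541/142

Δ: Δ0=-3, Δ1=3, Δ2=-5/2
row 1: diag=8, rhs=36; c'=3/8, d'=9/2
row 2: denom=10−3·3/8=71/8; d'=(-33−3·9/2)/(71/8)=-372/71
back: M2=-372/71
back: M1=9/2−3/8·-372/71=459/71
M: M0=0, M1=459/71, M2=-372/71, M3=0
seg 0: a=-1, c=M0/2=0, d=(M1−M0)/(6·1)=153/142, b=Δ0−h0·(2M0+M1)/6=-579/142
seg 1: a=-4, c=M1/2=459/142, d=(M2−M1)/(6·3)=-277/426, b=Δ1−h1·(2M1+M2)/6=-60/71
seg 2: a=5, c=M2/2=-186/71, d=(M3−M2)/(6·2)=31/71, b=Δ2−h2·(2M2+M3)/6=141/142
t_q=5 → seg 2, τ=1; S=5+141/142·τ+-186/71·τ²+31/71·τ³=541/142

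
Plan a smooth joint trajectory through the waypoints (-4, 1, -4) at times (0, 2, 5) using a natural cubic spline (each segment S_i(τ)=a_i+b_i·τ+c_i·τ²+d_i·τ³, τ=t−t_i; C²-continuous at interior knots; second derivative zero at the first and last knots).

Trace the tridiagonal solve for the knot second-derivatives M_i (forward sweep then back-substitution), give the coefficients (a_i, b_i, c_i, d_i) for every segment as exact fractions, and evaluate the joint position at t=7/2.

Δ: Δ0=5/2, Δ1=-5/3
row 1: diag=10, rhs=-25; c'=3/10, d'=-5/2
back: M1=-5/2
M: M0=0, M1=-5/2, M2=0
seg 0: a=-4, c=M0/2=0, d=(M1−M0)/(6·2)=-5/24, b=Δ0−h0·(2M0+M1)/6=10/3
seg 1: a=1, c=M1/2=-5/4, d=(M2−M1)/(6·3)=5/36, b=Δ1−h1·(2M1+M2)/6=5/6
t_q=7/2 → seg 1, τ=3/2; S=1+5/6·τ+-5/4·τ²+5/36·τ³=-3/32

  seg 0: a=-4 b=10/3 c=0 d=-5/24
  seg 1: a=1 b=5/6 c=-5/4 d=5/36
S(7/2) = -3/32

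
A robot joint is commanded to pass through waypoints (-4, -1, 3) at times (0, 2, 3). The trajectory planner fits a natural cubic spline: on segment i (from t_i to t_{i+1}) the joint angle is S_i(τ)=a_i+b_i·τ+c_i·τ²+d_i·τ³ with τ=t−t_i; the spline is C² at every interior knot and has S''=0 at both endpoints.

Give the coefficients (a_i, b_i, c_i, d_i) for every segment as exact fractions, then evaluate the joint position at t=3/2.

  seg 0: a=-4 b=2/3 c=0 d=5/24
  seg 1: a=-1 b=19/6 c=5/4 d=-5/12
S(3/2) = -147/64

Δ: Δ0=3/2, Δ1=4
row 1: diag=6, rhs=15; c'=1/6, d'=5/2
back: M1=5/2
M: M0=0, M1=5/2, M2=0
seg 0: a=-4, c=M0/2=0, d=(M1−M0)/(6·2)=5/24, b=Δ0−h0·(2M0+M1)/6=2/3
seg 1: a=-1, c=M1/2=5/4, d=(M2−M1)/(6·1)=-5/12, b=Δ1−h1·(2M1+M2)/6=19/6
t_q=3/2 → seg 0, τ=3/2; S=-4+2/3·τ+0·τ²+5/24·τ³=-147/64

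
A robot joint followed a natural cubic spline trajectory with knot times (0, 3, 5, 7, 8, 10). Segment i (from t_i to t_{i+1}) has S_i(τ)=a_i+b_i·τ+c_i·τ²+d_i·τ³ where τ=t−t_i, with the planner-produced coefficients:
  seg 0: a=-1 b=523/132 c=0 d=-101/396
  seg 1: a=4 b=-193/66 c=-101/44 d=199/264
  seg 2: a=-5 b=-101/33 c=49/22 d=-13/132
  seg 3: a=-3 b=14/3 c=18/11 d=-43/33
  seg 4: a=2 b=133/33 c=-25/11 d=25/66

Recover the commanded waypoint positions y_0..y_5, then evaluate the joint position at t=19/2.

y_0=-1 y_1=4 y_2=-5 y_3=-3 y_4=2 y_5=4
S(19/2) = 741/176

y_0 = S_0(0) = a_0 = -1
y_1 = S_1(0) = a_1 = 4
y_2 = S_2(0) = a_2 = -5
y_3 = S_3(0) = a_3 = -3
y_4 = S_4(0) = a_4 = 2
y_5 = S_4(2) = 4
t_q=19/2 is in segment 4 (τ=3/2); S_4(τ)=741/176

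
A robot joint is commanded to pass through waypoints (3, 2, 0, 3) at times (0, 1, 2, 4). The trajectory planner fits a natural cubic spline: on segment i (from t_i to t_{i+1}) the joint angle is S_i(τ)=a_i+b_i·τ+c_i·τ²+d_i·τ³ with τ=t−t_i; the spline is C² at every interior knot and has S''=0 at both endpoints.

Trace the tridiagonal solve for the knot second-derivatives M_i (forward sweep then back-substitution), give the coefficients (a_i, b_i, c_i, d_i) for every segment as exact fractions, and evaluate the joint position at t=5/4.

Δ: Δ0=-1, Δ1=-2, Δ2=3/2
row 1: diag=4, rhs=-6; c'=1/4, d'=-3/2
row 2: denom=6−1·1/4=23/4; d'=(21−1·-3/2)/(23/4)=90/23
back: M2=90/23
back: M1=-3/2−1/4·90/23=-57/23
M: M0=0, M1=-57/23, M2=90/23, M3=0
seg 0: a=3, c=M0/2=0, d=(M1−M0)/(6·1)=-19/46, b=Δ0−h0·(2M0+M1)/6=-27/46
seg 1: a=2, c=M1/2=-57/46, d=(M2−M1)/(6·1)=49/46, b=Δ1−h1·(2M1+M2)/6=-42/23
seg 2: a=0, c=M2/2=45/23, d=(M3−M2)/(6·2)=-15/46, b=Δ2−h2·(2M2+M3)/6=-51/46
t_q=5/4 → seg 1, τ=1/4; S=2+-42/23·τ+-57/46·τ²+49/46·τ³=4365/2944

  seg 0: a=3 b=-27/46 c=0 d=-19/46
  seg 1: a=2 b=-42/23 c=-57/46 d=49/46
  seg 2: a=0 b=-51/46 c=45/23 d=-15/46
S(5/4) = 4365/2944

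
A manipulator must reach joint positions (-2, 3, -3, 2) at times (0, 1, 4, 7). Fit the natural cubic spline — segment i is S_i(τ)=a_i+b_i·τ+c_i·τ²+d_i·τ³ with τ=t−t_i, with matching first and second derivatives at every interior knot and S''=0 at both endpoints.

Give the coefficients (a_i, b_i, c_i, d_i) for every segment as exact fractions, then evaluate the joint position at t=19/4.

Δ: Δ0=5, Δ1=-2, Δ2=5/3
row 1: diag=8, rhs=-42; c'=3/8, d'=-21/4
row 2: denom=12−3·3/8=87/8; d'=(22−3·-21/4)/(87/8)=302/87
back: M2=302/87
back: M1=-21/4−3/8·302/87=-190/29
M: M0=0, M1=-190/29, M2=302/87, M3=0
seg 0: a=-2, c=M0/2=0, d=(M1−M0)/(6·1)=-95/87, b=Δ0−h0·(2M0+M1)/6=530/87
seg 1: a=3, c=M1/2=-95/29, d=(M2−M1)/(6·3)=436/783, b=Δ1−h1·(2M1+M2)/6=245/87
seg 2: a=-3, c=M2/2=151/87, d=(M3−M2)/(6·3)=-151/783, b=Δ2−h2·(2M2+M3)/6=-157/87
t_q=19/4 → seg 2, τ=3/4; S=-3+-157/87·τ+151/87·τ²+-151/783·τ³=-6419/1856

  seg 0: a=-2 b=530/87 c=0 d=-95/87
  seg 1: a=3 b=245/87 c=-95/29 d=436/783
  seg 2: a=-3 b=-157/87 c=151/87 d=-151/783
S(19/4) = -6419/1856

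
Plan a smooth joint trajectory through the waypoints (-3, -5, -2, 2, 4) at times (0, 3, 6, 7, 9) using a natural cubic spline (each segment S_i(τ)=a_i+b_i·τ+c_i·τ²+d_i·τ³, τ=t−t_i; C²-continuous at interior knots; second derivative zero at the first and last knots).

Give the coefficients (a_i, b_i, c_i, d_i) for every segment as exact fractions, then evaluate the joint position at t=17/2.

  seg 0: a=-3 b=-193/255 c=0 d=23/2295
  seg 1: a=-5 b=-124/255 c=23/255 d=62/459
  seg 2: a=-2 b=944/255 c=111/85 d=-257/255
  seg 3: a=2 b=839/255 c=-146/85 d=73/255
S(17/2) = 549/136

Δ: Δ0=-2/3, Δ1=1, Δ2=4, Δ3=1
row 1: diag=12, rhs=10; c'=1/4, d'=5/6
row 2: denom=8−3·1/4=29/4; d'=(18−3·5/6)/(29/4)=62/29
row 3: denom=6−1·4/29=170/29; d'=(-18−1·62/29)/(170/29)=-292/85
back: M3=-292/85
back: M2=62/29−4/29·-292/85=222/85
back: M1=5/6−1/4·222/85=46/255
M: M0=0, M1=46/255, M2=222/85, M3=-292/85, M4=0
seg 0: a=-3, c=M0/2=0, d=(M1−M0)/(6·3)=23/2295, b=Δ0−h0·(2M0+M1)/6=-193/255
seg 1: a=-5, c=M1/2=23/255, d=(M2−M1)/(6·3)=62/459, b=Δ1−h1·(2M1+M2)/6=-124/255
seg 2: a=-2, c=M2/2=111/85, d=(M3−M2)/(6·1)=-257/255, b=Δ2−h2·(2M2+M3)/6=944/255
seg 3: a=2, c=M3/2=-146/85, d=(M4−M3)/(6·2)=73/255, b=Δ3−h3·(2M3+M4)/6=839/255
t_q=17/2 → seg 3, τ=3/2; S=2+839/255·τ+-146/85·τ²+73/255·τ³=549/136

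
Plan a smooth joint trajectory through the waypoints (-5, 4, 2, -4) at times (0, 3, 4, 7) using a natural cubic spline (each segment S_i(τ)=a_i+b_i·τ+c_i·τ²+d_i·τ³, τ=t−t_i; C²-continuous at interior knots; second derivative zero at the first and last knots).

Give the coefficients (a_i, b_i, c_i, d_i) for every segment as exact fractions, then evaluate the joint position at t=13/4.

Δ: Δ0=3, Δ1=-2, Δ2=-2
row 1: diag=8, rhs=-30; c'=1/8, d'=-15/4
row 2: denom=8−1·1/8=63/8; d'=(0−1·-15/4)/(63/8)=10/21
back: M2=10/21
back: M1=-15/4−1/8·10/21=-80/21
M: M0=0, M1=-80/21, M2=10/21, M3=0
seg 0: a=-5, c=M0/2=0, d=(M1−M0)/(6·3)=-40/189, b=Δ0−h0·(2M0+M1)/6=103/21
seg 1: a=4, c=M1/2=-40/21, d=(M2−M1)/(6·1)=5/7, b=Δ1−h1·(2M1+M2)/6=-17/21
seg 2: a=2, c=M2/2=5/21, d=(M3−M2)/(6·3)=-5/189, b=Δ2−h2·(2M2+M3)/6=-52/21
t_q=13/4 → seg 1, τ=1/4; S=4+-17/21·τ+-40/21·τ²+5/7·τ³=1653/448

  seg 0: a=-5 b=103/21 c=0 d=-40/189
  seg 1: a=4 b=-17/21 c=-40/21 d=5/7
  seg 2: a=2 b=-52/21 c=5/21 d=-5/189
S(13/4) = 1653/448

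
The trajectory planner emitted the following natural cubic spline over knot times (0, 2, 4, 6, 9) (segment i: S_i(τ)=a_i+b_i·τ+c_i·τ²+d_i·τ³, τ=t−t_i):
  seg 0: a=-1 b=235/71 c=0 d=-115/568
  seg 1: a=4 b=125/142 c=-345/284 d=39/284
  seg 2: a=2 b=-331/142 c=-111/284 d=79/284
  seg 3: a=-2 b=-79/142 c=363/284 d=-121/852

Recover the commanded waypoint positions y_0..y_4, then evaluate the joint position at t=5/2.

y_0 = S_0(0) = a_0 = -1
y_1 = S_1(0) = a_1 = 4
y_2 = S_2(0) = a_2 = 2
y_3 = S_3(0) = a_3 = -2
y_4 = S_3(3) = 4
t_q=5/2 is in segment 1 (τ=1/2); S_1(τ)=9437/2272

y_0=-1 y_1=4 y_2=2 y_3=-2 y_4=4
S(5/2) = 9437/2272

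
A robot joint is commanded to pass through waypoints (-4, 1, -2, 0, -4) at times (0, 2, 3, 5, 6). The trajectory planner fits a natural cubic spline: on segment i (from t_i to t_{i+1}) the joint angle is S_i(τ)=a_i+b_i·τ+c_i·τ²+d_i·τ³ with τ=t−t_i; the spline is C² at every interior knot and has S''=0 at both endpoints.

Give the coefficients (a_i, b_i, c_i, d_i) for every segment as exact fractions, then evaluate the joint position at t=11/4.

Δ: Δ0=5/2, Δ1=-3, Δ2=1, Δ3=-4
row 1: diag=6, rhs=-33; c'=1/6, d'=-11/2
row 2: denom=6−1·1/6=35/6; d'=(24−1·-11/2)/(35/6)=177/35
row 3: denom=6−2·12/35=186/35; d'=(-30−2·177/35)/(186/35)=-234/31
back: M3=-234/31
back: M2=177/35−12/35·-234/31=237/31
back: M1=-11/2−1/6·237/31=-210/31
M: M0=0, M1=-210/31, M2=237/31, M3=-234/31, M4=0
seg 0: a=-4, c=M0/2=0, d=(M1−M0)/(6·2)=-35/62, b=Δ0−h0·(2M0+M1)/6=295/62
seg 1: a=1, c=M1/2=-105/31, d=(M2−M1)/(6·1)=149/62, b=Δ1−h1·(2M1+M2)/6=-125/62
seg 2: a=-2, c=M2/2=237/62, d=(M3−M2)/(6·2)=-157/124, b=Δ2−h2·(2M2+M3)/6=-49/31
seg 3: a=0, c=M3/2=-117/31, d=(M4−M3)/(6·1)=39/31, b=Δ3−h3·(2M3+M4)/6=-46/31
t_q=11/4 → seg 1, τ=3/4; S=1+-125/62·τ+-105/31·τ²+149/62·τ³=-5569/3968

  seg 0: a=-4 b=295/62 c=0 d=-35/62
  seg 1: a=1 b=-125/62 c=-105/31 d=149/62
  seg 2: a=-2 b=-49/31 c=237/62 d=-157/124
  seg 3: a=0 b=-46/31 c=-117/31 d=39/31
S(11/4) = -5569/3968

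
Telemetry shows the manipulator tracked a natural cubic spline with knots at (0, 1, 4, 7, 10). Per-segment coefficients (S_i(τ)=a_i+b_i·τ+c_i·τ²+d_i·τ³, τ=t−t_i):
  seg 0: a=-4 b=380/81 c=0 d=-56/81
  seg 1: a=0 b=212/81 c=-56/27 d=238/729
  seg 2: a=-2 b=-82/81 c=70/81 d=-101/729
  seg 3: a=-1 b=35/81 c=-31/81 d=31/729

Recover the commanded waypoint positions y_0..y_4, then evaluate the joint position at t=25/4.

y_0=-4 y_1=0 y_2=-2 y_3=-1 y_4=-2
S(25/4) = -853/576

y_0 = S_0(0) = a_0 = -4
y_1 = S_1(0) = a_1 = 0
y_2 = S_2(0) = a_2 = -2
y_3 = S_3(0) = a_3 = -1
y_4 = S_3(3) = -2
t_q=25/4 is in segment 2 (τ=9/4); S_2(τ)=-853/576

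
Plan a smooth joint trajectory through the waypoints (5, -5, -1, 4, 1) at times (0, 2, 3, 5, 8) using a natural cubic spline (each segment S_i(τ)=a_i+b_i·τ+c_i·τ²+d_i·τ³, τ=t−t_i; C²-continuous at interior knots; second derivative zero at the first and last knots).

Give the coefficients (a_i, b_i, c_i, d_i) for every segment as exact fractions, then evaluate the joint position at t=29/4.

Δ: Δ0=-5, Δ1=4, Δ2=5/2, Δ3=-1
row 1: diag=6, rhs=54; c'=1/6, d'=9
row 2: denom=6−1·1/6=35/6; d'=(-9−1·9)/(35/6)=-108/35
row 3: denom=10−2·12/35=326/35; d'=(-21−2·-108/35)/(326/35)=-519/326
back: M3=-519/326
back: M2=-108/35−12/35·-519/326=-414/163
back: M1=9−1/6·-414/163=1536/163
M: M0=0, M1=1536/163, M2=-414/163, M3=-519/326, M4=0
seg 0: a=5, c=M0/2=0, d=(M1−M0)/(6·2)=128/163, b=Δ0−h0·(2M0+M1)/6=-1327/163
seg 1: a=-5, c=M1/2=768/163, d=(M2−M1)/(6·1)=-325/163, b=Δ1−h1·(2M1+M2)/6=209/163
seg 2: a=-1, c=M2/2=-207/163, d=(M3−M2)/(6·2)=103/1304, b=Δ2−h2·(2M2+M3)/6=770/163
seg 3: a=4, c=M3/2=-519/652, d=(M4−M3)/(6·3)=173/1956, b=Δ3−h3·(2M3+M4)/6=193/326
t_q=29/4 → seg 3, τ=9/4; S=4+193/326·τ+-519/652·τ²+173/1956·τ³=96379/41728

  seg 0: a=5 b=-1327/163 c=0 d=128/163
  seg 1: a=-5 b=209/163 c=768/163 d=-325/163
  seg 2: a=-1 b=770/163 c=-207/163 d=103/1304
  seg 3: a=4 b=193/326 c=-519/652 d=173/1956
S(29/4) = 96379/41728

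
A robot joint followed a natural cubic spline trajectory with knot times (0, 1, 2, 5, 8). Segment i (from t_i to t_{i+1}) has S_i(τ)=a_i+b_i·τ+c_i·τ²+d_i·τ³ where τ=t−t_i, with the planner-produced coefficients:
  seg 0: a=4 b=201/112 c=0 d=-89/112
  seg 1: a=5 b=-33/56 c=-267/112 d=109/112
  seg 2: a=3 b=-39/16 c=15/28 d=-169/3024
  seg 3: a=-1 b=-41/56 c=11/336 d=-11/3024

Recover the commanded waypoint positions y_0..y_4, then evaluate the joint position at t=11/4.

y_0 = S_0(0) = a_0 = 4
y_1 = S_1(0) = a_1 = 5
y_2 = S_2(0) = a_2 = 3
y_3 = S_3(0) = a_3 = -1
y_4 = S_3(3) = -3
t_q=11/4 is in segment 2 (τ=3/4); S_2(τ)=10391/7168

y_0=4 y_1=5 y_2=3 y_3=-1 y_4=-3
S(11/4) = 10391/7168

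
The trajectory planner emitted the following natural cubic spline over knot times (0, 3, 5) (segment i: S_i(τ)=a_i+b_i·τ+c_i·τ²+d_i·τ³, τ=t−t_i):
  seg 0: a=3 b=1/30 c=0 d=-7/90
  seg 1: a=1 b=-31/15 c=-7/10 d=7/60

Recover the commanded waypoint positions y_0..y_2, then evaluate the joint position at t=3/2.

y_0 = S_0(0) = a_0 = 3
y_1 = S_1(0) = a_1 = 1
y_2 = S_1(2) = -5
t_q=3/2 is in segment 0 (τ=3/2); S_0(τ)=223/80

y_0=3 y_1=1 y_2=-5
S(3/2) = 223/80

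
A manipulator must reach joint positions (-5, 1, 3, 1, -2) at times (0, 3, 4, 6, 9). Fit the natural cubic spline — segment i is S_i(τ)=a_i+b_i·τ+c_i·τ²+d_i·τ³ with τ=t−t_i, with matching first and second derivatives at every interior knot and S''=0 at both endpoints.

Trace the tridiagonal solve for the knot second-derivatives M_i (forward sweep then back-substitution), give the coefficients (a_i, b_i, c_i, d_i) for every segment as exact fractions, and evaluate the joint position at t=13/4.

  seg 0: a=-5 b=131/73 c=0 d=5/219
  seg 1: a=1 b=176/73 c=15/73 d=-45/73
  seg 2: a=3 b=71/73 c=-120/73 d=24/73
  seg 3: a=1 b=-121/73 c=24/73 d=-8/219
S(13/4) = 7503/4672

Δ: Δ0=2, Δ1=2, Δ2=-1, Δ3=-1
row 1: diag=8, rhs=0; c'=1/8, d'=0
row 2: denom=6−1·1/8=47/8; d'=(-18−1·0)/(47/8)=-144/47
row 3: denom=10−2·16/47=438/47; d'=(0−2·-144/47)/(438/47)=48/73
back: M3=48/73
back: M2=-144/47−16/47·48/73=-240/73
back: M1=0−1/8·-240/73=30/73
M: M0=0, M1=30/73, M2=-240/73, M3=48/73, M4=0
seg 0: a=-5, c=M0/2=0, d=(M1−M0)/(6·3)=5/219, b=Δ0−h0·(2M0+M1)/6=131/73
seg 1: a=1, c=M1/2=15/73, d=(M2−M1)/(6·1)=-45/73, b=Δ1−h1·(2M1+M2)/6=176/73
seg 2: a=3, c=M2/2=-120/73, d=(M3−M2)/(6·2)=24/73, b=Δ2−h2·(2M2+M3)/6=71/73
seg 3: a=1, c=M3/2=24/73, d=(M4−M3)/(6·3)=-8/219, b=Δ3−h3·(2M3+M4)/6=-121/73
t_q=13/4 → seg 1, τ=1/4; S=1+176/73·τ+15/73·τ²+-45/73·τ³=7503/4672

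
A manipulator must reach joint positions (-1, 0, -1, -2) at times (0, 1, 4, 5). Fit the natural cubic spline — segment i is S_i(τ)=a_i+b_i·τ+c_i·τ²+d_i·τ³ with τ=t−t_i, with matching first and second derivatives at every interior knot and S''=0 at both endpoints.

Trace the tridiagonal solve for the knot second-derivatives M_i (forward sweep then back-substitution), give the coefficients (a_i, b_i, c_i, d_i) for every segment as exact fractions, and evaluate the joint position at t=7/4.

  seg 0: a=-1 b=191/165 c=0 d=-26/165
  seg 1: a=0 b=113/165 c=-26/55 d=2/45
  seg 2: a=-1 b=-157/165 c=-4/55 d=4/165
S(7/4) = 469/1760

Δ: Δ0=1, Δ1=-1/3, Δ2=-1
row 1: diag=8, rhs=-8; c'=3/8, d'=-1
row 2: denom=8−3·3/8=55/8; d'=(-4−3·-1)/(55/8)=-8/55
back: M2=-8/55
back: M1=-1−3/8·-8/55=-52/55
M: M0=0, M1=-52/55, M2=-8/55, M3=0
seg 0: a=-1, c=M0/2=0, d=(M1−M0)/(6·1)=-26/165, b=Δ0−h0·(2M0+M1)/6=191/165
seg 1: a=0, c=M1/2=-26/55, d=(M2−M1)/(6·3)=2/45, b=Δ1−h1·(2M1+M2)/6=113/165
seg 2: a=-1, c=M2/2=-4/55, d=(M3−M2)/(6·1)=4/165, b=Δ2−h2·(2M2+M3)/6=-157/165
t_q=7/4 → seg 1, τ=3/4; S=0+113/165·τ+-26/55·τ²+2/45·τ³=469/1760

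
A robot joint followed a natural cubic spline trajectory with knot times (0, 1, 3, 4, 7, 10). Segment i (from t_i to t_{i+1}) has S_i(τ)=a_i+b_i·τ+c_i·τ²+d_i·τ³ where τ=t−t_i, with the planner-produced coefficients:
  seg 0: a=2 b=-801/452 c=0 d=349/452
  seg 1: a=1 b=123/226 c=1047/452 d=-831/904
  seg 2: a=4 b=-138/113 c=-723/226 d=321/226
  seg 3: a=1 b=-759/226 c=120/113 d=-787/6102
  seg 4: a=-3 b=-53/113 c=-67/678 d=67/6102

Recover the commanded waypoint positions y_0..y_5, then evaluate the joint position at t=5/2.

y_0 = S_0(0) = a_0 = 2
y_1 = S_1(0) = a_1 = 1
y_2 = S_2(0) = a_2 = 4
y_3 = S_3(0) = a_3 = 1
y_4 = S_4(0) = a_4 = -3
y_5 = S_4(3) = -5
t_q=5/2 is in segment 1 (τ=3/2); S_1(τ)=28391/7232

y_0=2 y_1=1 y_2=4 y_3=1 y_4=-3 y_5=-5
S(5/2) = 28391/7232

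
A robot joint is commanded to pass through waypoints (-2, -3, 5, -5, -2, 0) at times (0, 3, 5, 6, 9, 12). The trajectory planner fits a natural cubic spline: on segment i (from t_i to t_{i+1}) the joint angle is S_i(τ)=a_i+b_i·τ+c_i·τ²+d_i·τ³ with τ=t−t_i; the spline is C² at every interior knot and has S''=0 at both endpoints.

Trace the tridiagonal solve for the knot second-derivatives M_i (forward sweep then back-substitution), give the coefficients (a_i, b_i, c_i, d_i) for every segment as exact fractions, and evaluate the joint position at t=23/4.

Δ: Δ0=-1/3, Δ1=4, Δ2=-10, Δ3=1, Δ4=2/3
row 1: diag=10, rhs=26; c'=1/5, d'=13/5
row 2: denom=6−2·1/5=28/5; d'=(-84−2·13/5)/(28/5)=-223/14
row 3: denom=8−1·5/28=219/28; d'=(66−1·-223/14)/(219/28)=2294/219
row 4: denom=12−3·28/73=792/73; d'=(-2−3·2294/219)/(792/73)=-305/99
back: M4=-305/99
back: M3=2294/219−28/73·-305/99=1154/99
back: M2=-223/14−5/28·1154/99=-1783/99
back: M1=13/5−1/5·-1783/99=614/99
M: M0=0, M1=614/99, M2=-1783/99, M3=1154/99, M4=-305/99, M5=0
seg 0: a=-2, c=M0/2=0, d=(M1−M0)/(6·3)=307/891, b=Δ0−h0·(2M0+M1)/6=-340/99
seg 1: a=-3, c=M1/2=307/99, d=(M2−M1)/(6·2)=-799/396, b=Δ1−h1·(2M1+M2)/6=581/99
seg 2: a=5, c=M2/2=-1783/198, d=(M3−M2)/(6·1)=89/18, b=Δ2−h2·(2M2+M3)/6=-196/33
seg 3: a=-5, c=M3/2=577/99, d=(M4−M3)/(6·3)=-1459/1782, b=Δ3−h3·(2M3+M4)/6=-1805/198
seg 4: a=-2, c=M4/2=-305/198, d=(M5−M4)/(6·3)=305/1782, b=Δ4−h4·(2M4+M5)/6=371/99
t_q=23/4 → seg 2, τ=3/4; S=5+-196/33·τ+-1783/198·τ²+89/18·τ³=-3427/1408

  seg 0: a=-2 b=-340/99 c=0 d=307/891
  seg 1: a=-3 b=581/99 c=307/99 d=-799/396
  seg 2: a=5 b=-196/33 c=-1783/198 d=89/18
  seg 3: a=-5 b=-1805/198 c=577/99 d=-1459/1782
  seg 4: a=-2 b=371/99 c=-305/198 d=305/1782
S(23/4) = -3427/1408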